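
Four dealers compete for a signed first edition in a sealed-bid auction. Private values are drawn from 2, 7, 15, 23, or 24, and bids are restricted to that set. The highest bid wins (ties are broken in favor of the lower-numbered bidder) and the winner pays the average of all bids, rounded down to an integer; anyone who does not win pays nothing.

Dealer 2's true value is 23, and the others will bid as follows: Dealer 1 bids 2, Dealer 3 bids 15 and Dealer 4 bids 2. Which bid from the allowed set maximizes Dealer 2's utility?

Bid 2: loses, pays 0, utility 0.
Bid 7: loses, pays 0, utility 0.
Bid 15: wins, pays 8, utility 23 - 8 = 15.
Bid 23: wins, pays 10, utility 23 - 10 = 13.
Bid 24: wins, pays 10, utility 23 - 10 = 13.
The best choice is 15 with utility 15.

15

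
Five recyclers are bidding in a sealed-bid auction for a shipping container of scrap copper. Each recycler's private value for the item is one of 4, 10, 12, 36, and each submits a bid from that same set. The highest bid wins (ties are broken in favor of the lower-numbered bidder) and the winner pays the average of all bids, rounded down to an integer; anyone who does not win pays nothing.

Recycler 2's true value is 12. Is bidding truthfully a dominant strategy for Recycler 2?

No

Consider the case where Recycler 1 bids 4, Recycler 3 bids 4, Recycler 4 bids 10 and Recycler 5 bids 10.
Truthful bid 12: wins, pays 8, utility 12 - 8 = 4.
Bid 10 instead: wins, pays 7, utility 12 - 7 = 5.
Since 5 > 4, bidding 10 is strictly better here, so truthful bidding is not dominant.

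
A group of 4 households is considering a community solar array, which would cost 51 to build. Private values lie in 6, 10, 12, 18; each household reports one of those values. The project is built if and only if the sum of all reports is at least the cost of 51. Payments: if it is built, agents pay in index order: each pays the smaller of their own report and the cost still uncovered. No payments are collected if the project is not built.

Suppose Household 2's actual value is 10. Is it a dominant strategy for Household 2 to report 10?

No

Consider the case where Household 1 reports 10, Household 3 reports 18 and Household 4 reports 18.
Truthful report 10: project built, pays 10, utility 10 - 10 = 0.
Report 6 instead: project built, pays 6, utility 10 - 6 = 4.
Since 4 > 0, reporting 6 is strictly better here, so truthful reporting is not dominant.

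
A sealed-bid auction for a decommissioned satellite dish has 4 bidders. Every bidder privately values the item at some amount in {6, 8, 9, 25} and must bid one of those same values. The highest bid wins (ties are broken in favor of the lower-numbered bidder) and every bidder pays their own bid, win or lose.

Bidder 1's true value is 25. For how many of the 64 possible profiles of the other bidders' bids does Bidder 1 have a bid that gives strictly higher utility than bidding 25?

Others bid (6, 6, 6): truth gives 0; bid 6 gives 19 > 0. Violating.
Others bid (6, 6, 8): truth gives 0; bid 8 gives 17 > 0. Violating.
Others bid (6, 6, 9): truth gives 0; bid 9 gives 16 > 0. Violating.
Others bid (6, 8, 6): truth gives 0; bid 8 gives 17 > 0. Violating.
Others bid (6, 6, 25): truth gives 0; no alternative beats it.
Others bid (6, 8, 25): truth gives 0; no alternative beats it.
(Checking all 64 profiles: 27 have a profitable deviation, 37 do not.)

27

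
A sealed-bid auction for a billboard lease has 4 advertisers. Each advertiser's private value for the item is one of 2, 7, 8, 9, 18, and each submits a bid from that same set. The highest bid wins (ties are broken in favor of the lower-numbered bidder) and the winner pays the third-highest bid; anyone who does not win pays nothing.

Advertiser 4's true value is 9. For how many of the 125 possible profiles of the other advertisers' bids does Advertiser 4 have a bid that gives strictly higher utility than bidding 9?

Others bid (2, 2, 9): truth gives 0; bid 18 gives 7 > 0. Violating.
Others bid (2, 7, 9): truth gives 0; bid 18 gives 2 > 0. Violating.
Others bid (2, 8, 9): truth gives 0; bid 18 gives 1 > 0. Violating.
Others bid (2, 9, 2): truth gives 0; bid 18 gives 7 > 0. Violating.
Others bid (2, 2, 2): truth gives 7; no alternative beats it.
Others bid (2, 2, 7): truth gives 7; no alternative beats it.
(Checking all 125 profiles: 27 have a profitable deviation, 98 do not.)

27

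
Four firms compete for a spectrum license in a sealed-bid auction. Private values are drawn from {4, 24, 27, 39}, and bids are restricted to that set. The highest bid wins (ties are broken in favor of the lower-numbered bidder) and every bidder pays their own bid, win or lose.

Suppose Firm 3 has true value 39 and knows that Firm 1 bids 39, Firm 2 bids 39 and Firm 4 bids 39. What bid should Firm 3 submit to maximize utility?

Bid 4: loses but pays 4, utility -4.
Bid 24: loses but pays 24, utility -24.
Bid 27: loses but pays 27, utility -27.
Bid 39: loses but pays 39, utility -39.
The best choice is 4 with utility -4.

4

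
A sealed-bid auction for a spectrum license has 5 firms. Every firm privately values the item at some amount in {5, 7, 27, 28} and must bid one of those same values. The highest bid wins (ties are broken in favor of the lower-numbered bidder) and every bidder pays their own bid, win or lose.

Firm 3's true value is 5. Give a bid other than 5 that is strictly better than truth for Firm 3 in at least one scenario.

Suppose Firm 1 bids 5, Firm 2 bids 5, Firm 4 bids 5 and Firm 5 bids 5.
Bid 5: loses but pays 5, utility -5.
Bid 7: wins, pays 7, utility 5 - 7 = -2.
So bidding 7 beats truth here (-2 > -5).

7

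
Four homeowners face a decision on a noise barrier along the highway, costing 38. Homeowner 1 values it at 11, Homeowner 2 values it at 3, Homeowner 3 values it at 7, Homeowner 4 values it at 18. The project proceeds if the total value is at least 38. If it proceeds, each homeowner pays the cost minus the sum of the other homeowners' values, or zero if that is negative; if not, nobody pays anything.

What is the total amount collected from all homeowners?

Total value 39 ≥ cost 38, so it is built.
Homeowner 1: others sum to 28; max(0, 38 - 28) = 10.
Homeowner 2: others sum to 36; max(0, 38 - 36) = 2.
Homeowner 3: others sum to 32; max(0, 38 - 32) = 6.
Homeowner 4: others sum to 21; max(0, 38 - 21) = 17.
Total collected = 10 + 2 + 6 + 17 = 35.

35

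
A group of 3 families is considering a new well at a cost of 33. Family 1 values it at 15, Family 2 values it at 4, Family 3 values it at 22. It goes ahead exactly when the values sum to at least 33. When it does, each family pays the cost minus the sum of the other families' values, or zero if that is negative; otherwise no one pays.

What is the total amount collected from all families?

21

Total value 41 ≥ cost 33, so it is built.
Family 1: others sum to 26; max(0, 33 - 26) = 7.
Family 2: others sum to 37; max(0, 33 - 37) = 0.
Family 3: others sum to 19; max(0, 33 - 19) = 14.
Total collected = 7 + 0 + 14 = 21.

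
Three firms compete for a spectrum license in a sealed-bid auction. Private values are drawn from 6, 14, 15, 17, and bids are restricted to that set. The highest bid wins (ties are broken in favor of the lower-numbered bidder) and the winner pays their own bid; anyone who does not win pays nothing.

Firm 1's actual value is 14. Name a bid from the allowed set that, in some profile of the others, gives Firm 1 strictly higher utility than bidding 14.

Suppose Firm 2 bids 6 and Firm 3 bids 6.
Bid 14: wins, pays 14, utility 14 - 14 = 0.
Bid 6: wins, pays 6, utility 14 - 6 = 8.
So bidding 6 beats truth here (8 > 0).

6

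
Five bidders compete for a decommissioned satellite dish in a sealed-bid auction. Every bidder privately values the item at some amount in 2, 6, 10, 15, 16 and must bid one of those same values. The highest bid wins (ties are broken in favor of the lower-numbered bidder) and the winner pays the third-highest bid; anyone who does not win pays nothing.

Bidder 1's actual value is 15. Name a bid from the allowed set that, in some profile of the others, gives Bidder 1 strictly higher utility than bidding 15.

Suppose Bidder 2 bids 2, Bidder 3 bids 2, Bidder 4 bids 2 and Bidder 5 bids 16.
Bid 15: loses, pays 0, utility 0.
Bid 16: wins, pays 2, utility 15 - 2 = 13.
So bidding 16 beats truth here (13 > 0).

16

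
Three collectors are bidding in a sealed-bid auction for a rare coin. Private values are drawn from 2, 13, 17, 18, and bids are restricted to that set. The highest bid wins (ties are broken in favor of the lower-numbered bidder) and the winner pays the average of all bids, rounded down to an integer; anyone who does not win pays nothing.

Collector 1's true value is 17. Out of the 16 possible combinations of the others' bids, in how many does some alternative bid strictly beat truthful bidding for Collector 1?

Others bid (2, 2): truth gives 10; bid 2 gives 15 > 10. Violating.
Others bid (2, 13): truth gives 7; bid 13 gives 8 > 7. Violating.
Others bid (2, 18): truth gives 0; bid 18 gives 5 > 0. Violating.
Others bid (13, 2): truth gives 7; bid 13 gives 8 > 7. Violating.
Others bid (2, 17): truth gives 5; no alternative beats it.
Others bid (13, 17): truth gives 2; no alternative beats it.
(Checking all 16 profiles: 8 have a profitable deviation, 8 do not.)

8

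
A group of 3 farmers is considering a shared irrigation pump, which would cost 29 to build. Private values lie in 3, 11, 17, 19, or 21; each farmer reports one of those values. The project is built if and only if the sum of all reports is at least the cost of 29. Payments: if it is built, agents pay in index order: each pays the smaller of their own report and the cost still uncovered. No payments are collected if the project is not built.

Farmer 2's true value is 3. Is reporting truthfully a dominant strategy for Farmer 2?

Yes

Check each profile of the others' reports and compare truth against every alternative report.
Others report (3, 17): truth gives 0, best alternative gives -8.
Others report (3, 19): truth gives 0, best alternative gives -8.
Others report (3, 21): truth gives 0, best alternative gives -8.
Others report (11, 11): truth gives 0, best alternative gives -8.
Others report (11, 17): truth gives 0, best alternative gives -8.
Others report (11, 19): truth gives 0, best alternative gives -8.
(Remaining 19 profiles checked similarly; truth is weakly best in each.)
In every case the truthful report is at least as good as any alternative, so it is a dominant strategy.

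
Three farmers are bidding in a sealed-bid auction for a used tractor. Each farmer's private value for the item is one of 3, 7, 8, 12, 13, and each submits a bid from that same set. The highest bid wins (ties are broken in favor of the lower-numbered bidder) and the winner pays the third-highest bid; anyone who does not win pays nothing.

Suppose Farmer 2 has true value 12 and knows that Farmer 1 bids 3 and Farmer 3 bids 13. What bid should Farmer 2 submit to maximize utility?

13

Bid 3: loses, pays 0, utility 0.
Bid 7: loses, pays 0, utility 0.
Bid 8: loses, pays 0, utility 0.
Bid 12: loses, pays 0, utility 0.
Bid 13: wins, pays 3, utility 12 - 3 = 9.
The best choice is 13 with utility 9.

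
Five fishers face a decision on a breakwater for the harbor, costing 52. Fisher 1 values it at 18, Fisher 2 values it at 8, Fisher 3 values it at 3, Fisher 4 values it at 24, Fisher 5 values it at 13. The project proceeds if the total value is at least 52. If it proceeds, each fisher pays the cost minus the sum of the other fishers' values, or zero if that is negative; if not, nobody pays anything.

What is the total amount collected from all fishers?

14

Total value 66 ≥ cost 52, so it is built.
Fisher 1: others sum to 48; max(0, 52 - 48) = 4.
Fisher 2: others sum to 58; max(0, 52 - 58) = 0.
Fisher 3: others sum to 63; max(0, 52 - 63) = 0.
Fisher 4: others sum to 42; max(0, 52 - 42) = 10.
Fisher 5: others sum to 53; max(0, 52 - 53) = 0.
Total collected = 4 + 0 + 0 + 10 + 0 = 14.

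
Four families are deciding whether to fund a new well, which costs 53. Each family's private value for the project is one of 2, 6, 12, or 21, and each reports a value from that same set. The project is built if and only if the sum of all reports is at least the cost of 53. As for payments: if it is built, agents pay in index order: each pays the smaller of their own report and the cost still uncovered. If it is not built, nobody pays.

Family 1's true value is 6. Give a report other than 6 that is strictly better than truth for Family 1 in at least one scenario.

Suppose Family 2 reports 12, Family 3 reports 21 and Family 4 reports 21.
Report 6: project built, pays 6, utility 6 - 6 = 0.
Report 2: project built, pays 2, utility 6 - 2 = 4.
So reporting 2 beats truth here (4 > 0).

2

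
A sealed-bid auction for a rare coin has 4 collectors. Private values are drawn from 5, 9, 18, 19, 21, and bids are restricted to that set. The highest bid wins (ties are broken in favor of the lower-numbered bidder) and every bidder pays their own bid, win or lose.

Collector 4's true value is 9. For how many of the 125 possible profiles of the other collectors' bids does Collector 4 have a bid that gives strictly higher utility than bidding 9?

Others bid (5, 5, 9): truth gives -9; bid 5 gives -5 > -9. Violating.
Others bid (5, 5, 18): truth gives -9; bid 5 gives -5 > -9. Violating.
Others bid (5, 5, 19): truth gives -9; bid 5 gives -5 > -9. Violating.
Others bid (5, 5, 21): truth gives -9; bid 5 gives -5 > -9. Violating.
Others bid (5, 5, 5): truth gives 0; no alternative beats it.
(Checking all 125 profiles: 124 have a profitable deviation, 1 does not.)

124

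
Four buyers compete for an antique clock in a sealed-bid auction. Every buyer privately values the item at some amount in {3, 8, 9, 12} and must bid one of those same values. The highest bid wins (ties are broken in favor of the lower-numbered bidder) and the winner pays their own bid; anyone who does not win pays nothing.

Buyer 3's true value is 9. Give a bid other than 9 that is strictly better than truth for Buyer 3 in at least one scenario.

Suppose Buyer 1 bids 3, Buyer 2 bids 3 and Buyer 4 bids 3.
Bid 9: wins, pays 9, utility 9 - 9 = 0.
Bid 8: wins, pays 8, utility 9 - 8 = 1.
So bidding 8 beats truth here (1 > 0).

8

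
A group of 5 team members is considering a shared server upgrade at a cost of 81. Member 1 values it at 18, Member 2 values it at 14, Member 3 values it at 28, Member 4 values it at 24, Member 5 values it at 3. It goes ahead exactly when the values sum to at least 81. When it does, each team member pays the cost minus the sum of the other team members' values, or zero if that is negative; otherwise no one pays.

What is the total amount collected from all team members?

Total value 87 ≥ cost 81, so it is built.
Member 1: others sum to 69; max(0, 81 - 69) = 12.
Member 2: others sum to 73; max(0, 81 - 73) = 8.
Member 3: others sum to 59; max(0, 81 - 59) = 22.
Member 4: others sum to 63; max(0, 81 - 63) = 18.
Member 5: others sum to 84; max(0, 81 - 84) = 0.
Total collected = 12 + 8 + 22 + 18 + 0 = 60.

60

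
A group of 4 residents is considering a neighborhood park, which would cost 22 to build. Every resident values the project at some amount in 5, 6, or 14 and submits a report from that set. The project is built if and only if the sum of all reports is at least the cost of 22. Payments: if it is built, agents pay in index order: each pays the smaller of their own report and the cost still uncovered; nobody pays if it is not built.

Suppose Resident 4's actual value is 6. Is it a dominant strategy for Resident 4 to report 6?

Check each profile of the others' reports and compare truth against every alternative report.
Others report (5, 5, 14): truth gives 6, best alternative gives 6.
Others report (5, 6, 14): truth gives 6, best alternative gives 6.
Others report (5, 14, 5): truth gives 6, best alternative gives 6.
Others report (5, 14, 6): truth gives 6, best alternative gives 6.
Others report (5, 14, 14): truth gives 6, best alternative gives 6.
Others report (6, 5, 14): truth gives 6, best alternative gives 6.
(Remaining 21 profiles checked similarly; truth is weakly best in each.)
In every case the truthful report is at least as good as any alternative, so it is a dominant strategy.

Yes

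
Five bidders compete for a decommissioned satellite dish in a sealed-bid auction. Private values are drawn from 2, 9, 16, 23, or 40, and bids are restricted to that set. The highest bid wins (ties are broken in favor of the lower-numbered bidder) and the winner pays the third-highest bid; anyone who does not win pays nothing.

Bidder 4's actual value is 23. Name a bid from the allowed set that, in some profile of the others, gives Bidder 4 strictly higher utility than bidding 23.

40

Suppose Bidder 1 bids 2, Bidder 2 bids 2, Bidder 3 bids 2 and Bidder 5 bids 40.
Bid 23: loses, pays 0, utility 0.
Bid 40: wins, pays 2, utility 23 - 2 = 21.
So bidding 40 beats truth here (21 > 0).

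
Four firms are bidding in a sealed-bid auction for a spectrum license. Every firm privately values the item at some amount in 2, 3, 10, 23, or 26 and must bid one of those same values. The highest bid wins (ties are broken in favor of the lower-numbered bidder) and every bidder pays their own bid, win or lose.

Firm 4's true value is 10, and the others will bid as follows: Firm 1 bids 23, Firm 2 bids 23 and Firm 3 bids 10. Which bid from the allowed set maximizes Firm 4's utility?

2

Bid 2: loses but pays 2, utility -2.
Bid 3: loses but pays 3, utility -3.
Bid 10: loses but pays 10, utility -10.
Bid 23: loses but pays 23, utility -23.
Bid 26: wins, pays 26, utility 10 - 26 = -16.
The best choice is 2 with utility -2.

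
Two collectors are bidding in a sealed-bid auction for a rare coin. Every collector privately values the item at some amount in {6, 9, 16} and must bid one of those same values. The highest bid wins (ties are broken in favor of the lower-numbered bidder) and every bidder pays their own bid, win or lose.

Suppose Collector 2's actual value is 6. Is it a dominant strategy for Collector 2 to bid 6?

Consider the case where Collector 1 bids 6.
Truthful bid 6: loses but pays 6, utility -6.
Bid 9 instead: wins, pays 9, utility 6 - 9 = -3.
Since -3 > -6, bidding 9 is strictly better here, so truthful bidding is not dominant.

No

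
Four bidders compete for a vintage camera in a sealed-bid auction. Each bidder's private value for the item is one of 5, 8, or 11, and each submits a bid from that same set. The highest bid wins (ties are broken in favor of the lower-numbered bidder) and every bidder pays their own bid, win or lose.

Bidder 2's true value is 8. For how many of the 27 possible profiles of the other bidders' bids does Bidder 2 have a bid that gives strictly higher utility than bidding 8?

23

Others bid (5, 5, 11): truth gives -8; bid 11 gives -3 > -8. Violating.
Others bid (5, 8, 11): truth gives -8; bid 11 gives -3 > -8. Violating.
Others bid (5, 11, 5): truth gives -8; bid 11 gives -3 > -8. Violating.
Others bid (5, 11, 8): truth gives -8; bid 11 gives -3 > -8. Violating.
Others bid (5, 5, 5): truth gives 0; no alternative beats it.
Others bid (5, 5, 8): truth gives 0; no alternative beats it.
(Checking all 27 profiles: 23 have a profitable deviation, 4 do not.)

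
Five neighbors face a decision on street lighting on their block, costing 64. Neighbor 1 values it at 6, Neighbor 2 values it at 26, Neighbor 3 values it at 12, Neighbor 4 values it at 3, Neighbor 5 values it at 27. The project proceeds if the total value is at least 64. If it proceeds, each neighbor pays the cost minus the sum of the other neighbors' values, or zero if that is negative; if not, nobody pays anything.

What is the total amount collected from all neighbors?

35

Total value 74 ≥ cost 64, so it is built.
Neighbor 1: others sum to 68; max(0, 64 - 68) = 0.
Neighbor 2: others sum to 48; max(0, 64 - 48) = 16.
Neighbor 3: others sum to 62; max(0, 64 - 62) = 2.
Neighbor 4: others sum to 71; max(0, 64 - 71) = 0.
Neighbor 5: others sum to 47; max(0, 64 - 47) = 17.
Total collected = 0 + 16 + 2 + 0 + 17 = 35.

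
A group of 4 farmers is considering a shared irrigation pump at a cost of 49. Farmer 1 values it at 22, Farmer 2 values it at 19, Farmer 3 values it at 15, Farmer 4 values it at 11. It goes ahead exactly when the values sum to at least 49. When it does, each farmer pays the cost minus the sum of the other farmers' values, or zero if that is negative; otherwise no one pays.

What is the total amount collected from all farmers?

Total value 67 ≥ cost 49, so it is built.
Farmer 1: others sum to 45; max(0, 49 - 45) = 4.
Farmer 2: others sum to 48; max(0, 49 - 48) = 1.
Farmer 3: others sum to 52; max(0, 49 - 52) = 0.
Farmer 4: others sum to 56; max(0, 49 - 56) = 0.
Total collected = 4 + 1 + 0 + 0 = 5.

5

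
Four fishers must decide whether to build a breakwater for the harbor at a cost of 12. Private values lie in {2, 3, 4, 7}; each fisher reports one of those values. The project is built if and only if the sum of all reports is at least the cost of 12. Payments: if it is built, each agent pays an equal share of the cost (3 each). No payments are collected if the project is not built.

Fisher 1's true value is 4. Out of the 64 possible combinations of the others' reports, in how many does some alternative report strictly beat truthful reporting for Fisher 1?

4

Others report (2, 2, 2): truth gives 0; report 7 gives 1 > 0. Violating.
Others report (2, 2, 3): truth gives 0; report 7 gives 1 > 0. Violating.
Others report (2, 3, 2): truth gives 0; report 7 gives 1 > 0. Violating.
Others report (3, 2, 2): truth gives 0; report 7 gives 1 > 0. Violating.
Others report (2, 2, 4): truth gives 1; no alternative beats it.
Others report (2, 2, 7): truth gives 1; no alternative beats it.
(Checking all 64 profiles: 4 have a profitable deviation, 60 do not.)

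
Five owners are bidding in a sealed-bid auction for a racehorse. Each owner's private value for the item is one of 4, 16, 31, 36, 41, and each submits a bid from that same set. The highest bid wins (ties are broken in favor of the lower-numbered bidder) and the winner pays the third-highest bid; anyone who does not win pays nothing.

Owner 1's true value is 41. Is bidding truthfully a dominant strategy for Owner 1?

Yes

Check each profile of the others' bids and compare truth against every alternative bid.
Others bid (4, 4, 4, 41): truth gives 37, best alternative gives 0.
Others bid (4, 4, 41, 4): truth gives 37, best alternative gives 0.
Others bid (4, 41, 4, 4): truth gives 37, best alternative gives 0.
Others bid (41, 4, 4, 4): truth gives 37, best alternative gives 0.
Others bid (4, 4, 16, 41): truth gives 25, best alternative gives 0.
Others bid (4, 4, 41, 16): truth gives 25, best alternative gives 0.
(Remaining 619 profiles checked similarly; truth is weakly best in each.)
In every case the truthful bid is at least as good as any alternative, so it is a dominant strategy.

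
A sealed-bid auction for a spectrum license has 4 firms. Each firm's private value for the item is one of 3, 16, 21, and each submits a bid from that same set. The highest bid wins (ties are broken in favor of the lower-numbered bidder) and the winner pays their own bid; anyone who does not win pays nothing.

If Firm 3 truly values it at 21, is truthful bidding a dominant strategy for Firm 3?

Consider the case where Firm 1 bids 3, Firm 2 bids 3 and Firm 4 bids 3.
Truthful bid 21: wins, pays 21, utility 21 - 21 = 0.
Bid 16 instead: wins, pays 16, utility 21 - 16 = 5.
Since 5 > 0, bidding 16 is strictly better here, so truthful bidding is not dominant.

No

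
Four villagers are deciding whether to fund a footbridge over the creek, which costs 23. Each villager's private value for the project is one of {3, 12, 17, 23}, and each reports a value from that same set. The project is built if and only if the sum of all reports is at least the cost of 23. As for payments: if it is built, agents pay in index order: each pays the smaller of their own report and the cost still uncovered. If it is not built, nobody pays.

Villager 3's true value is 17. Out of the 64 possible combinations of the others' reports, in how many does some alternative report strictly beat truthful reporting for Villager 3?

Others report (3, 3, 12): truth gives 0; report 12 gives 5 > 0. Violating.
Others report (3, 3, 17): truth gives 0; report 3 gives 14 > 0. Violating.
Others report (3, 3, 23): truth gives 0; report 3 gives 14 > 0. Violating.
Others report (3, 12, 12): truth gives 9; report 3 gives 14 > 9. Violating.
Others report (3, 3, 3): truth gives 0; no alternative beats it.
Others report (3, 12, 3): truth gives 9; no alternative beats it.
(Checking all 64 profiles: 9 have a profitable deviation, 55 do not.)

9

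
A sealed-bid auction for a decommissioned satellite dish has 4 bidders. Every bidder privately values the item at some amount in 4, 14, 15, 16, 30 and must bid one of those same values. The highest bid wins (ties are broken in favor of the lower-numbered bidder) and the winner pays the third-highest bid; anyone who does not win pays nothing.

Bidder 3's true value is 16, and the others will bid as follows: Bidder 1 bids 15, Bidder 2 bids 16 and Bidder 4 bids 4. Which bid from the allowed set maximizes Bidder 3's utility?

30

Bid 4: loses, pays 0, utility 0.
Bid 14: loses, pays 0, utility 0.
Bid 15: loses, pays 0, utility 0.
Bid 16: loses, pays 0, utility 0.
Bid 30: wins, pays 15, utility 16 - 15 = 1.
The best choice is 30 with utility 1.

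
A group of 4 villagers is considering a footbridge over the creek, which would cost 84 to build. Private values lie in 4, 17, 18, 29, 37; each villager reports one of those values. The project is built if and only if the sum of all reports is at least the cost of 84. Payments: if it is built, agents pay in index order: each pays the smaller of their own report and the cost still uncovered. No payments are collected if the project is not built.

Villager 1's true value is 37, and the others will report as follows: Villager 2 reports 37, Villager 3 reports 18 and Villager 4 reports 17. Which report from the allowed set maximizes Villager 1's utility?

17

Report 4: project not built, utility 0.
Report 17: project built, pays 17, utility 37 - 17 = 20.
Report 18: project built, pays 18, utility 37 - 18 = 19.
Report 29: project built, pays 29, utility 37 - 29 = 8.
Report 37: project built, pays 37, utility 37 - 37 = 0.
The best choice is 17 with utility 20.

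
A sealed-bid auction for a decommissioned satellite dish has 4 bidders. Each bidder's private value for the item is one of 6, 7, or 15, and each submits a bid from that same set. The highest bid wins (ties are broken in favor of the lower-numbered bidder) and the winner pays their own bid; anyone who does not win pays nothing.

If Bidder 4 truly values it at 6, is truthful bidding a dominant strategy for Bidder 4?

Check each profile of the others' bids and compare truth against every alternative bid.
Others bid (6, 6, 6): truth gives 0, best alternative gives -1.
Others bid (6, 6, 7): truth gives 0, best alternative gives 0.
Others bid (6, 6, 15): truth gives 0, best alternative gives 0.
Others bid (6, 7, 6): truth gives 0, best alternative gives 0.
Others bid (6, 7, 7): truth gives 0, best alternative gives 0.
Others bid (6, 7, 15): truth gives 0, best alternative gives 0.
(Remaining 21 profiles checked similarly; truth is weakly best in each.)
In every case the truthful bid is at least as good as any alternative, so it is a dominant strategy.

Yes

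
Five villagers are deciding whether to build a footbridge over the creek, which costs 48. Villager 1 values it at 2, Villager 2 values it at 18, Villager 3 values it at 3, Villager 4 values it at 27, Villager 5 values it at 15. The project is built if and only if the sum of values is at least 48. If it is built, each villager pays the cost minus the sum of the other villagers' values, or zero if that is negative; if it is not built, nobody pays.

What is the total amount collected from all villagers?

Total value 65 ≥ cost 48, so it is built.
Villager 1: others sum to 63; max(0, 48 - 63) = 0.
Villager 2: others sum to 47; max(0, 48 - 47) = 1.
Villager 3: others sum to 62; max(0, 48 - 62) = 0.
Villager 4: others sum to 38; max(0, 48 - 38) = 10.
Villager 5: others sum to 50; max(0, 48 - 50) = 0.
Total collected = 0 + 1 + 0 + 10 + 0 = 11.

11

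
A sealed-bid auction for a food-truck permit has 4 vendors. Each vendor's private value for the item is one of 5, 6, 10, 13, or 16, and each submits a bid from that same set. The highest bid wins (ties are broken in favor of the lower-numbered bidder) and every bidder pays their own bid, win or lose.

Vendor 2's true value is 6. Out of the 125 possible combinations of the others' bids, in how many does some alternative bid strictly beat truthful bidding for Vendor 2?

121

Others bid (5, 5, 10): truth gives -6; bid 10 gives -4 > -6. Violating.
Others bid (5, 5, 13): truth gives -6; bid 5 gives -5 > -6. Violating.
Others bid (5, 5, 16): truth gives -6; bid 5 gives -5 > -6. Violating.
Others bid (5, 6, 10): truth gives -6; bid 10 gives -4 > -6. Violating.
Others bid (5, 5, 5): truth gives 0; no alternative beats it.
Others bid (5, 5, 6): truth gives 0; no alternative beats it.
(Checking all 125 profiles: 121 have a profitable deviation, 4 do not.)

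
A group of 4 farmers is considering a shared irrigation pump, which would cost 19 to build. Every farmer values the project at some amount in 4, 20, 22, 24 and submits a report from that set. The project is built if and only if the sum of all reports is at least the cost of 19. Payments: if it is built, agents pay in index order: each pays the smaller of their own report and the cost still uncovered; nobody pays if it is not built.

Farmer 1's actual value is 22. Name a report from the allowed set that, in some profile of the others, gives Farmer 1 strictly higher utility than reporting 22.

4

Suppose Farmer 2 reports 4, Farmer 3 reports 4 and Farmer 4 reports 20.
Report 22: project built, pays 19, utility 22 - 19 = 3.
Report 4: project built, pays 4, utility 22 - 4 = 18.
So reporting 4 beats truth here (18 > 3).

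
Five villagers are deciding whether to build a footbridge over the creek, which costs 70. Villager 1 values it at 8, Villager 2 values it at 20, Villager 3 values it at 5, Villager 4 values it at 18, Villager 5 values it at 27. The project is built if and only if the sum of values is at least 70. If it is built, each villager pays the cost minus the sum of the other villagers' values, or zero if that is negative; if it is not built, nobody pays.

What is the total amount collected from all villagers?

Total value 78 ≥ cost 70, so it is built.
Villager 1: others sum to 70; max(0, 70 - 70) = 0.
Villager 2: others sum to 58; max(0, 70 - 58) = 12.
Villager 3: others sum to 73; max(0, 70 - 73) = 0.
Villager 4: others sum to 60; max(0, 70 - 60) = 10.
Villager 5: others sum to 51; max(0, 70 - 51) = 19.
Total collected = 0 + 12 + 0 + 10 + 19 = 41.

41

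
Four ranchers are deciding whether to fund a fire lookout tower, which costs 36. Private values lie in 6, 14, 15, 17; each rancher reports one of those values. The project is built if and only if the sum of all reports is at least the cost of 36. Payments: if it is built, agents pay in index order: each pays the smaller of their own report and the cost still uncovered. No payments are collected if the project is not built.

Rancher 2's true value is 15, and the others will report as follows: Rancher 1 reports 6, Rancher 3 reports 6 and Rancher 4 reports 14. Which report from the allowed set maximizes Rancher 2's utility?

Report 6: project not built, utility 0.
Report 14: project built, pays 14, utility 15 - 14 = 1.
Report 15: project built, pays 15, utility 15 - 15 = 0.
Report 17: project built, pays 17, utility 15 - 17 = -2.
The best choice is 14 with utility 1.

14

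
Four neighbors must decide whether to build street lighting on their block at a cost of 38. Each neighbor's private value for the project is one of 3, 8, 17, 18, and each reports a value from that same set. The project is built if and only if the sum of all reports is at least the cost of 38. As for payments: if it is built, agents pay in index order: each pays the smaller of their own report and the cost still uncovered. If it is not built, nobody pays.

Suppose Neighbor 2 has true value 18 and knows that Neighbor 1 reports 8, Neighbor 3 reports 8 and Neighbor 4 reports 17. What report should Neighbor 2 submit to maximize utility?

Report 3: project not built, utility 0.
Report 8: project built, pays 8, utility 18 - 8 = 10.
Report 17: project built, pays 17, utility 18 - 17 = 1.
Report 18: project built, pays 18, utility 18 - 18 = 0.
The best choice is 8 with utility 10.

8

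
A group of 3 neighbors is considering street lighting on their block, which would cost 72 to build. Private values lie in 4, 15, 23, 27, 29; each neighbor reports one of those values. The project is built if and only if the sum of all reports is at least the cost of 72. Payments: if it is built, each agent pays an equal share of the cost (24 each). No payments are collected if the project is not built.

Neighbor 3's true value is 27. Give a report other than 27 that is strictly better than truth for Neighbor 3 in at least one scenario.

29

Suppose Neighbor 1 reports 15 and Neighbor 2 reports 29.
Report 27: project not built, utility 0.
Report 29: project built, pays 24, utility 27 - 24 = 3.
So reporting 29 beats truth here (3 > 0).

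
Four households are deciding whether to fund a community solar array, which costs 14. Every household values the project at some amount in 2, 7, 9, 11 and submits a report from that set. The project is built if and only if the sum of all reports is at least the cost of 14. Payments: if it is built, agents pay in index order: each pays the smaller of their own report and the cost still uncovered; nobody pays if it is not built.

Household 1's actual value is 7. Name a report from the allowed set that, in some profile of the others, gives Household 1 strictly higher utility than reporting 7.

Suppose Household 2 reports 2, Household 3 reports 2 and Household 4 reports 9.
Report 7: project built, pays 7, utility 7 - 7 = 0.
Report 2: project built, pays 2, utility 7 - 2 = 5.
So reporting 2 beats truth here (5 > 0).

2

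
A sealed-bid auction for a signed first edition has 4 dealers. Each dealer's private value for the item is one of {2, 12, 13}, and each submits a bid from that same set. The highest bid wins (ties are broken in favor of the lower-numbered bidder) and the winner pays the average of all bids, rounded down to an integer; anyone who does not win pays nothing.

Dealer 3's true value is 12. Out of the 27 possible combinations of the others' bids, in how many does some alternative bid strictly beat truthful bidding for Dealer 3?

Others bid (2, 2, 13): truth gives 0; bid 13 gives 5 > 0. Violating.
Others bid (2, 12, 2): truth gives 0; bid 13 gives 5 > 0. Violating.
Others bid (2, 12, 12): truth gives 0; bid 13 gives 3 > 0. Violating.
Others bid (2, 12, 13): truth gives 0; bid 13 gives 2 > 0. Violating.
Others bid (2, 2, 2): truth gives 8; no alternative beats it.
Others bid (2, 2, 12): truth gives 5; no alternative beats it.
(Checking all 27 profiles: 8 have a profitable deviation, 19 do not.)

8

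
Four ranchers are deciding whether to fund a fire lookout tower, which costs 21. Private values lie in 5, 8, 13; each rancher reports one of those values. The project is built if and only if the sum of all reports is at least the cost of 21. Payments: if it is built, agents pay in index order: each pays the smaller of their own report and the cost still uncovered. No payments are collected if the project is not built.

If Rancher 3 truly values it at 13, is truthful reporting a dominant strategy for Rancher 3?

Consider the case where Rancher 1 reports 5, Rancher 2 reports 5 and Rancher 4 reports 5.
Truthful report 13: project built, pays 11, utility 13 - 11 = 2.
Report 8 instead: project built, pays 8, utility 13 - 8 = 5.
Since 5 > 2, reporting 8 is strictly better here, so truthful reporting is not dominant.

No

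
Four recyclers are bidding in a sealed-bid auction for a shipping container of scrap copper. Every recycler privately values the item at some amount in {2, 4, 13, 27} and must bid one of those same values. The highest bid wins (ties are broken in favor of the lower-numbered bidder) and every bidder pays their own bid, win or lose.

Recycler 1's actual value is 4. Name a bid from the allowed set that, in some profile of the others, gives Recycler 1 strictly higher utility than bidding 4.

2

Suppose Recycler 2 bids 2, Recycler 3 bids 2 and Recycler 4 bids 2.
Bid 4: wins, pays 4, utility 4 - 4 = 0.
Bid 2: wins, pays 2, utility 4 - 2 = 2.
So bidding 2 beats truth here (2 > 0).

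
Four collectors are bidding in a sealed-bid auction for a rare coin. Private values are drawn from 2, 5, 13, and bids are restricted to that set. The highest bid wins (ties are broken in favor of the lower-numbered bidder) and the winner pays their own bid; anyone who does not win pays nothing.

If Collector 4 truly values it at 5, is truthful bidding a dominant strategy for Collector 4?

Check each profile of the others' bids and compare truth against every alternative bid.
Others bid (2, 2, 2): truth gives 0, best alternative gives 0.
Others bid (2, 2, 5): truth gives 0, best alternative gives 0.
Others bid (2, 2, 13): truth gives 0, best alternative gives 0.
Others bid (2, 5, 2): truth gives 0, best alternative gives 0.
Others bid (2, 5, 5): truth gives 0, best alternative gives 0.
Others bid (2, 5, 13): truth gives 0, best alternative gives 0.
(Remaining 21 profiles checked similarly; truth is weakly best in each.)
In every case the truthful bid is at least as good as any alternative, so it is a dominant strategy.

Yes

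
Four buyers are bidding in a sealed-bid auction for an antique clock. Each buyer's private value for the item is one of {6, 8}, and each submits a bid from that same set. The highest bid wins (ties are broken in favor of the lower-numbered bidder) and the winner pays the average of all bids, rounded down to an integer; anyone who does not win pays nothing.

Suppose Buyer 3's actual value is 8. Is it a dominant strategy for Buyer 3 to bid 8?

Check each profile of the others' bids and compare truth against every alternative bid.
Others bid (6, 6, 6): truth gives 2, best alternative gives 0.
Others bid (6, 6, 8): truth gives 1, best alternative gives 0.
Others bid (6, 8, 6): truth gives 0, best alternative gives 0.
Others bid (6, 8, 8): truth gives 0, best alternative gives 0.
Others bid (8, 6, 6): truth gives 0, best alternative gives 0.
Others bid (8, 6, 8): truth gives 0, best alternative gives 0.
(Remaining 2 profiles checked similarly; truth is weakly best in each.)
In every case the truthful bid is at least as good as any alternative, so it is a dominant strategy.

Yes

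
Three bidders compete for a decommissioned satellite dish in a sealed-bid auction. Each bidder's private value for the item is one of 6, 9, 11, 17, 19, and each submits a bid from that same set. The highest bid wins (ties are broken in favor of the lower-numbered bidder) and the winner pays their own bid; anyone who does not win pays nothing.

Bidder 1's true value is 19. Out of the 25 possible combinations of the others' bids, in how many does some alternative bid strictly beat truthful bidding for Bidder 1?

Others bid (6, 6): truth gives 0; bid 6 gives 13 > 0. Violating.
Others bid (6, 9): truth gives 0; bid 9 gives 10 > 0. Violating.
Others bid (6, 11): truth gives 0; bid 11 gives 8 > 0. Violating.
Others bid (6, 17): truth gives 0; bid 17 gives 2 > 0. Violating.
Others bid (6, 19): truth gives 0; no alternative beats it.
Others bid (9, 19): truth gives 0; no alternative beats it.
(Checking all 25 profiles: 16 have a profitable deviation, 9 do not.)

16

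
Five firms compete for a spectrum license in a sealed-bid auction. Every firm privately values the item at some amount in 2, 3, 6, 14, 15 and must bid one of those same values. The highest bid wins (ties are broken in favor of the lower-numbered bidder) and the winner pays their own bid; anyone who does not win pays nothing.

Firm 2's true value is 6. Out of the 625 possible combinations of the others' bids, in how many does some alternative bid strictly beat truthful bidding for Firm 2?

Others bid (2, 2, 2, 2): truth gives 0; bid 3 gives 3 > 0. Violating.
Others bid (2, 2, 2, 3): truth gives 0; bid 3 gives 3 > 0. Violating.
Others bid (2, 2, 3, 2): truth gives 0; bid 3 gives 3 > 0. Violating.
Others bid (2, 2, 3, 3): truth gives 0; bid 3 gives 3 > 0. Violating.
Others bid (2, 2, 2, 6): truth gives 0; no alternative beats it.
Others bid (2, 2, 2, 14): truth gives 0; no alternative beats it.
(Checking all 625 profiles: 8 have a profitable deviation, 617 do not.)

8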